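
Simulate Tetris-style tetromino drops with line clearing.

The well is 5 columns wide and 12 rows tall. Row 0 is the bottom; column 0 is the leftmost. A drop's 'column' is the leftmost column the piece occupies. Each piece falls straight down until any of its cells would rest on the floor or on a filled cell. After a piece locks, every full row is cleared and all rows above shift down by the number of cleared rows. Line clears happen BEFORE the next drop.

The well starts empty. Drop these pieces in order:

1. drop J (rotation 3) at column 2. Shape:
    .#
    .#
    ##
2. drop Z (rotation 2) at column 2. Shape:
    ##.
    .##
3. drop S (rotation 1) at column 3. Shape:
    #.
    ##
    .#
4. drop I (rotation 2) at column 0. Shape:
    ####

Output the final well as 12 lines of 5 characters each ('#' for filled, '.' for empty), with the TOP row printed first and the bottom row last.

Answer: .....
.....
.....
.....
####.
...#.
...##
..###
...##
...#.
...#.
..##.

Derivation:
Drop 1: J rot3 at col 2 lands with bottom-row=0; cleared 0 line(s) (total 0); column heights now [0 0 1 3 0], max=3
Drop 2: Z rot2 at col 2 lands with bottom-row=3; cleared 0 line(s) (total 0); column heights now [0 0 5 5 4], max=5
Drop 3: S rot1 at col 3 lands with bottom-row=4; cleared 0 line(s) (total 0); column heights now [0 0 5 7 6], max=7
Drop 4: I rot2 at col 0 lands with bottom-row=7; cleared 0 line(s) (total 0); column heights now [8 8 8 8 6], max=8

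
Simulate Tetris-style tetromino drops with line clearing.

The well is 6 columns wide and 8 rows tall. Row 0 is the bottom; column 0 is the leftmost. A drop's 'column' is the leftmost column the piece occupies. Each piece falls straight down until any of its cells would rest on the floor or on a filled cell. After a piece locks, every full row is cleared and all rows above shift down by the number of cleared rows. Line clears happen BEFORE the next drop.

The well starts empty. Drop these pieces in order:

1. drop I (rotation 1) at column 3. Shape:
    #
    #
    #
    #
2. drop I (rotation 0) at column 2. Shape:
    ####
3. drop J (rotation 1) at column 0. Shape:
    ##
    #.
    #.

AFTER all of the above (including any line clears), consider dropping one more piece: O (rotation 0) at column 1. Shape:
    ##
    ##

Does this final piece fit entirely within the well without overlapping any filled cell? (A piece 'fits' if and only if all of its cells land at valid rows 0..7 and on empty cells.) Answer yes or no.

Answer: yes

Derivation:
Drop 1: I rot1 at col 3 lands with bottom-row=0; cleared 0 line(s) (total 0); column heights now [0 0 0 4 0 0], max=4
Drop 2: I rot0 at col 2 lands with bottom-row=4; cleared 0 line(s) (total 0); column heights now [0 0 5 5 5 5], max=5
Drop 3: J rot1 at col 0 lands with bottom-row=0; cleared 0 line(s) (total 0); column heights now [3 3 5 5 5 5], max=5
Test piece O rot0 at col 1 (width 2): heights before test = [3 3 5 5 5 5]; fits = True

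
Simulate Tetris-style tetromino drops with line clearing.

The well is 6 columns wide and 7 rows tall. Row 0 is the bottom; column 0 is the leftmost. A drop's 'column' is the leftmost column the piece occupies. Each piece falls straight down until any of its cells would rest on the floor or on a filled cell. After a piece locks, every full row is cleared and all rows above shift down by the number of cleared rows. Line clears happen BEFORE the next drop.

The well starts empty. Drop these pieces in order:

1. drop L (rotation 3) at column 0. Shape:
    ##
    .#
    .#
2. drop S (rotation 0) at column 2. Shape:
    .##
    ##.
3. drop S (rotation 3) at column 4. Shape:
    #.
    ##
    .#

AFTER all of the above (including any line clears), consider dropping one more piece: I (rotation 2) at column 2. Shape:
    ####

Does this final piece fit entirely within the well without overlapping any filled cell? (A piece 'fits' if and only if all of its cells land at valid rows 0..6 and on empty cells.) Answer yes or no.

Answer: yes

Derivation:
Drop 1: L rot3 at col 0 lands with bottom-row=0; cleared 0 line(s) (total 0); column heights now [3 3 0 0 0 0], max=3
Drop 2: S rot0 at col 2 lands with bottom-row=0; cleared 0 line(s) (total 0); column heights now [3 3 1 2 2 0], max=3
Drop 3: S rot3 at col 4 lands with bottom-row=1; cleared 0 line(s) (total 0); column heights now [3 3 1 2 4 3], max=4
Test piece I rot2 at col 2 (width 4): heights before test = [3 3 1 2 4 3]; fits = True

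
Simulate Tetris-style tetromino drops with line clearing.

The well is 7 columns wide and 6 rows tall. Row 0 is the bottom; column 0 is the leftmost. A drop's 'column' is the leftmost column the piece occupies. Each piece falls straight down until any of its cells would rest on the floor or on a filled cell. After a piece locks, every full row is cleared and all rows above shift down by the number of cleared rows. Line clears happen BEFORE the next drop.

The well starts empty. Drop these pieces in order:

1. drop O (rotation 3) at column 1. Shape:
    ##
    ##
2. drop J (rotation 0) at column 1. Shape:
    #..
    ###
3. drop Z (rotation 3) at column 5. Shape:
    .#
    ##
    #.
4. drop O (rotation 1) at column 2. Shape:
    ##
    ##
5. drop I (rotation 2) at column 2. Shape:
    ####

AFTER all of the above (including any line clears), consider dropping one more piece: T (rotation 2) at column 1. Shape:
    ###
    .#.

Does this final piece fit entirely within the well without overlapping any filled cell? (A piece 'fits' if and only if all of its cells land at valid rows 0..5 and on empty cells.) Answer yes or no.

Answer: no

Derivation:
Drop 1: O rot3 at col 1 lands with bottom-row=0; cleared 0 line(s) (total 0); column heights now [0 2 2 0 0 0 0], max=2
Drop 2: J rot0 at col 1 lands with bottom-row=2; cleared 0 line(s) (total 0); column heights now [0 4 3 3 0 0 0], max=4
Drop 3: Z rot3 at col 5 lands with bottom-row=0; cleared 0 line(s) (total 0); column heights now [0 4 3 3 0 2 3], max=4
Drop 4: O rot1 at col 2 lands with bottom-row=3; cleared 0 line(s) (total 0); column heights now [0 4 5 5 0 2 3], max=5
Drop 5: I rot2 at col 2 lands with bottom-row=5; cleared 0 line(s) (total 0); column heights now [0 4 6 6 6 6 3], max=6
Test piece T rot2 at col 1 (width 3): heights before test = [0 4 6 6 6 6 3]; fits = False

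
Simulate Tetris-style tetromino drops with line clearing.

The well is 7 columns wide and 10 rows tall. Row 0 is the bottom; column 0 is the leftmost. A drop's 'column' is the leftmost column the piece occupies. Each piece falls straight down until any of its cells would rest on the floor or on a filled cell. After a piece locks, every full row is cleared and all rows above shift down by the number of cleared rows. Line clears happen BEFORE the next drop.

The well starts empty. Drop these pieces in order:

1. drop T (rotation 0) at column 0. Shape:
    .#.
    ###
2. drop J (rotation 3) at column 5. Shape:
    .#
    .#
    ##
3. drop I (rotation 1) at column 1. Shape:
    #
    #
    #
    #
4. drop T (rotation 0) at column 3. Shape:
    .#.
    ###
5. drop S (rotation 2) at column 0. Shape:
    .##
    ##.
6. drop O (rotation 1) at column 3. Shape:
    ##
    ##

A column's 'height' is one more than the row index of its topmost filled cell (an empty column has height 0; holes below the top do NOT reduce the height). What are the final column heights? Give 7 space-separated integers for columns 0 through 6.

Drop 1: T rot0 at col 0 lands with bottom-row=0; cleared 0 line(s) (total 0); column heights now [1 2 1 0 0 0 0], max=2
Drop 2: J rot3 at col 5 lands with bottom-row=0; cleared 0 line(s) (total 0); column heights now [1 2 1 0 0 1 3], max=3
Drop 3: I rot1 at col 1 lands with bottom-row=2; cleared 0 line(s) (total 0); column heights now [1 6 1 0 0 1 3], max=6
Drop 4: T rot0 at col 3 lands with bottom-row=1; cleared 0 line(s) (total 0); column heights now [1 6 1 2 3 2 3], max=6
Drop 5: S rot2 at col 0 lands with bottom-row=6; cleared 0 line(s) (total 0); column heights now [7 8 8 2 3 2 3], max=8
Drop 6: O rot1 at col 3 lands with bottom-row=3; cleared 0 line(s) (total 0); column heights now [7 8 8 5 5 2 3], max=8

Answer: 7 8 8 5 5 2 3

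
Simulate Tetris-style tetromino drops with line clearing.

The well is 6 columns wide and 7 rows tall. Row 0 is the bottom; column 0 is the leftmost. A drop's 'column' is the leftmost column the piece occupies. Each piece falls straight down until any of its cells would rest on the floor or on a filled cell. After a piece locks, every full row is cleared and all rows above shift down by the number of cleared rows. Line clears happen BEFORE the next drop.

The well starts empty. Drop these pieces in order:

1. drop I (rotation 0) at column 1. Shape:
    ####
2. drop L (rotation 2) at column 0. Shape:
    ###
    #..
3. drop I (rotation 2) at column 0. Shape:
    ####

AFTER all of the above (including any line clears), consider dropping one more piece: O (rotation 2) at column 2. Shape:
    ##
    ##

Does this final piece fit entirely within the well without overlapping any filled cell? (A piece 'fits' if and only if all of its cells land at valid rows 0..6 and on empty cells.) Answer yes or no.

Drop 1: I rot0 at col 1 lands with bottom-row=0; cleared 0 line(s) (total 0); column heights now [0 1 1 1 1 0], max=1
Drop 2: L rot2 at col 0 lands with bottom-row=0; cleared 0 line(s) (total 0); column heights now [2 2 2 1 1 0], max=2
Drop 3: I rot2 at col 0 lands with bottom-row=2; cleared 0 line(s) (total 0); column heights now [3 3 3 3 1 0], max=3
Test piece O rot2 at col 2 (width 2): heights before test = [3 3 3 3 1 0]; fits = True

Answer: yes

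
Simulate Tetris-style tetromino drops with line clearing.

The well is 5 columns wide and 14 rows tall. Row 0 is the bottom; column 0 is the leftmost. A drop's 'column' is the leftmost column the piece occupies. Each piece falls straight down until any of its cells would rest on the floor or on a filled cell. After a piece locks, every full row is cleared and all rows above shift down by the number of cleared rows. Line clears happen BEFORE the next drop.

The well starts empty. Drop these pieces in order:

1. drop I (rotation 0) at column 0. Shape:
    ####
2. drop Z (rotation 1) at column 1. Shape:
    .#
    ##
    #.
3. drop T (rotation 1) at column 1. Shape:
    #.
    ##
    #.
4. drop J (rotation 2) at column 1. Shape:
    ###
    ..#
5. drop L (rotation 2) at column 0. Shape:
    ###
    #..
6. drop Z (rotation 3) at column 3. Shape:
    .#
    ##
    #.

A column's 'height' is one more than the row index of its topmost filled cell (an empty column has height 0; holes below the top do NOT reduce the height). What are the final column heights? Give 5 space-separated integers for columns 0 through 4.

Answer: 8 8 8 9 10

Derivation:
Drop 1: I rot0 at col 0 lands with bottom-row=0; cleared 0 line(s) (total 0); column heights now [1 1 1 1 0], max=1
Drop 2: Z rot1 at col 1 lands with bottom-row=1; cleared 0 line(s) (total 0); column heights now [1 3 4 1 0], max=4
Drop 3: T rot1 at col 1 lands with bottom-row=3; cleared 0 line(s) (total 0); column heights now [1 6 5 1 0], max=6
Drop 4: J rot2 at col 1 lands with bottom-row=5; cleared 0 line(s) (total 0); column heights now [1 7 7 7 0], max=7
Drop 5: L rot2 at col 0 lands with bottom-row=6; cleared 0 line(s) (total 0); column heights now [8 8 8 7 0], max=8
Drop 6: Z rot3 at col 3 lands with bottom-row=7; cleared 0 line(s) (total 0); column heights now [8 8 8 9 10], max=10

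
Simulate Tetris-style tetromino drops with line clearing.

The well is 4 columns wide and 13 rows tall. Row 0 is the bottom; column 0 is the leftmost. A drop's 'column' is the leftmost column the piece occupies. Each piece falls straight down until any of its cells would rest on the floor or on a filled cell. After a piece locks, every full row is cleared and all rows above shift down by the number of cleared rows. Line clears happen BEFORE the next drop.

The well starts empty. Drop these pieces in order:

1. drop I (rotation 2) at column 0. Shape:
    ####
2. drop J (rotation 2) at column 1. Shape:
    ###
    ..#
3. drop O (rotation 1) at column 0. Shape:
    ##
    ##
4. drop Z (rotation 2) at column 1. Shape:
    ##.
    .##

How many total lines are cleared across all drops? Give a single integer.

Drop 1: I rot2 at col 0 lands with bottom-row=0; cleared 1 line(s) (total 1); column heights now [0 0 0 0], max=0
Drop 2: J rot2 at col 1 lands with bottom-row=0; cleared 0 line(s) (total 1); column heights now [0 2 2 2], max=2
Drop 3: O rot1 at col 0 lands with bottom-row=2; cleared 0 line(s) (total 1); column heights now [4 4 2 2], max=4
Drop 4: Z rot2 at col 1 lands with bottom-row=3; cleared 1 line(s) (total 2); column heights now [3 4 4 2], max=4

Answer: 2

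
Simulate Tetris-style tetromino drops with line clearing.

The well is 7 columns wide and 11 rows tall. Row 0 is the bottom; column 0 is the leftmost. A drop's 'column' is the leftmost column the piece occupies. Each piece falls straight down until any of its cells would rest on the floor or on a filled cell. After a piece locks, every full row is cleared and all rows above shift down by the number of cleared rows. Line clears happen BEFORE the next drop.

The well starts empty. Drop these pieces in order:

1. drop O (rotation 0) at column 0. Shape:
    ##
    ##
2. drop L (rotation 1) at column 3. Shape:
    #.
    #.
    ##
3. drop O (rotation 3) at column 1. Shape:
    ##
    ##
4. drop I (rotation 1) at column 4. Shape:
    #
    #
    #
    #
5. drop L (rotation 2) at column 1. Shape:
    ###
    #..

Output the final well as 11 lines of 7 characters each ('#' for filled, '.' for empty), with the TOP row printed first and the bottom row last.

Drop 1: O rot0 at col 0 lands with bottom-row=0; cleared 0 line(s) (total 0); column heights now [2 2 0 0 0 0 0], max=2
Drop 2: L rot1 at col 3 lands with bottom-row=0; cleared 0 line(s) (total 0); column heights now [2 2 0 3 1 0 0], max=3
Drop 3: O rot3 at col 1 lands with bottom-row=2; cleared 0 line(s) (total 0); column heights now [2 4 4 3 1 0 0], max=4
Drop 4: I rot1 at col 4 lands with bottom-row=1; cleared 0 line(s) (total 0); column heights now [2 4 4 3 5 0 0], max=5
Drop 5: L rot2 at col 1 lands with bottom-row=4; cleared 0 line(s) (total 0); column heights now [2 6 6 6 5 0 0], max=6

Answer: .......
.......
.......
.......
.......
.###...
.#..#..
.##.#..
.####..
##.##..
##.##..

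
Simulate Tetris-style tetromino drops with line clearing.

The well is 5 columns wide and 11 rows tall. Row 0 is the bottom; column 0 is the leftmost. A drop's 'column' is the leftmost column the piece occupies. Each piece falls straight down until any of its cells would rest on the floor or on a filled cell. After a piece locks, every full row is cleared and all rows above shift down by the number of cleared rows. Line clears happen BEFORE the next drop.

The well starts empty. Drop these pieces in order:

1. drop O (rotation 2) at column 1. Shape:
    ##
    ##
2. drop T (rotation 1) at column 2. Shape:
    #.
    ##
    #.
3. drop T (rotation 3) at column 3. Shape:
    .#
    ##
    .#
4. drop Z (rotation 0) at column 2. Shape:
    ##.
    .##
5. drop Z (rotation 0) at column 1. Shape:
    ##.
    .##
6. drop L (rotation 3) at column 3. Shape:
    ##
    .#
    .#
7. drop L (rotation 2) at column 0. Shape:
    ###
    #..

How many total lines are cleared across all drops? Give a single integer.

Answer: 1

Derivation:
Drop 1: O rot2 at col 1 lands with bottom-row=0; cleared 0 line(s) (total 0); column heights now [0 2 2 0 0], max=2
Drop 2: T rot1 at col 2 lands with bottom-row=2; cleared 0 line(s) (total 0); column heights now [0 2 5 4 0], max=5
Drop 3: T rot3 at col 3 lands with bottom-row=3; cleared 0 line(s) (total 0); column heights now [0 2 5 5 6], max=6
Drop 4: Z rot0 at col 2 lands with bottom-row=6; cleared 0 line(s) (total 0); column heights now [0 2 8 8 7], max=8
Drop 5: Z rot0 at col 1 lands with bottom-row=8; cleared 0 line(s) (total 0); column heights now [0 10 10 9 7], max=10
Drop 6: L rot3 at col 3 lands with bottom-row=7; cleared 0 line(s) (total 0); column heights now [0 10 10 10 10], max=10
Drop 7: L rot2 at col 0 lands with bottom-row=9; cleared 1 line(s) (total 1); column heights now [10 10 10 9 9], max=10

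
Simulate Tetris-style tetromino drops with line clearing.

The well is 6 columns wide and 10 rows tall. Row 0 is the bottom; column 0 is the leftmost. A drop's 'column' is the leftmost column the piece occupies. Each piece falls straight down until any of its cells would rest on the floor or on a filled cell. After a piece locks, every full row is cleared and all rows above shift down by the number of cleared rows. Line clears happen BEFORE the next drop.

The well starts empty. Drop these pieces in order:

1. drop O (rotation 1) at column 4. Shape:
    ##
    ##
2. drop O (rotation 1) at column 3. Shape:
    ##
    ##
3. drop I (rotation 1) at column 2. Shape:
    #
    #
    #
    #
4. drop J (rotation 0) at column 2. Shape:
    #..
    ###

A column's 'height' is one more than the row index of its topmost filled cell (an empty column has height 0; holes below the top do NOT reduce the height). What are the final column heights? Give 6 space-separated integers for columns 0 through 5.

Answer: 0 0 6 5 5 2

Derivation:
Drop 1: O rot1 at col 4 lands with bottom-row=0; cleared 0 line(s) (total 0); column heights now [0 0 0 0 2 2], max=2
Drop 2: O rot1 at col 3 lands with bottom-row=2; cleared 0 line(s) (total 0); column heights now [0 0 0 4 4 2], max=4
Drop 3: I rot1 at col 2 lands with bottom-row=0; cleared 0 line(s) (total 0); column heights now [0 0 4 4 4 2], max=4
Drop 4: J rot0 at col 2 lands with bottom-row=4; cleared 0 line(s) (total 0); column heights now [0 0 6 5 5 2], max=6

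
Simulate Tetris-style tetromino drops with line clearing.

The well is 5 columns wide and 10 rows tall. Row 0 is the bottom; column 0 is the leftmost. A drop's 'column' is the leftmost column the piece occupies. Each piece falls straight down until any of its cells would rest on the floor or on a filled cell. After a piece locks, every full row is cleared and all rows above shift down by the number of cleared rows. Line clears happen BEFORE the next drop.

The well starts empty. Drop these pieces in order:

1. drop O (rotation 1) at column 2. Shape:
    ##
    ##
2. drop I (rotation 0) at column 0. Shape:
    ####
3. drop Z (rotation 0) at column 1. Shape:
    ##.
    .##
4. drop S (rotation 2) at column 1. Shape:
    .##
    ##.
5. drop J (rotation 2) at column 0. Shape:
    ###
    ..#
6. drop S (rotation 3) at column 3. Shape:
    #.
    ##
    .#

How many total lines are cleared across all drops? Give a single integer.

Answer: 0

Derivation:
Drop 1: O rot1 at col 2 lands with bottom-row=0; cleared 0 line(s) (total 0); column heights now [0 0 2 2 0], max=2
Drop 2: I rot0 at col 0 lands with bottom-row=2; cleared 0 line(s) (total 0); column heights now [3 3 3 3 0], max=3
Drop 3: Z rot0 at col 1 lands with bottom-row=3; cleared 0 line(s) (total 0); column heights now [3 5 5 4 0], max=5
Drop 4: S rot2 at col 1 lands with bottom-row=5; cleared 0 line(s) (total 0); column heights now [3 6 7 7 0], max=7
Drop 5: J rot2 at col 0 lands with bottom-row=7; cleared 0 line(s) (total 0); column heights now [9 9 9 7 0], max=9
Drop 6: S rot3 at col 3 lands with bottom-row=6; cleared 0 line(s) (total 0); column heights now [9 9 9 9 8], max=9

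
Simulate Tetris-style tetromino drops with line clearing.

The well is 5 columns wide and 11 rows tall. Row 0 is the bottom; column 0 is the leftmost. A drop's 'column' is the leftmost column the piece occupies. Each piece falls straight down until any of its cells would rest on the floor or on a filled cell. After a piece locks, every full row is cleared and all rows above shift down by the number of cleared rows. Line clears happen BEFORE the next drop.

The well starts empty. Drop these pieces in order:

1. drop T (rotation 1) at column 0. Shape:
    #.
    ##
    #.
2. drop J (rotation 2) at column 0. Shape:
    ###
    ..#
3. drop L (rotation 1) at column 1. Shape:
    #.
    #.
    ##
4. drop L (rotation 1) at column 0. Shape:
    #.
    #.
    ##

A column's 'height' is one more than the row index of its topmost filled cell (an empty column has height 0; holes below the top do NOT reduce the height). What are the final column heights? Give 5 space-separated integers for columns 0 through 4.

Drop 1: T rot1 at col 0 lands with bottom-row=0; cleared 0 line(s) (total 0); column heights now [3 2 0 0 0], max=3
Drop 2: J rot2 at col 0 lands with bottom-row=2; cleared 0 line(s) (total 0); column heights now [4 4 4 0 0], max=4
Drop 3: L rot1 at col 1 lands with bottom-row=4; cleared 0 line(s) (total 0); column heights now [4 7 5 0 0], max=7
Drop 4: L rot1 at col 0 lands with bottom-row=7; cleared 0 line(s) (total 0); column heights now [10 8 5 0 0], max=10

Answer: 10 8 5 0 0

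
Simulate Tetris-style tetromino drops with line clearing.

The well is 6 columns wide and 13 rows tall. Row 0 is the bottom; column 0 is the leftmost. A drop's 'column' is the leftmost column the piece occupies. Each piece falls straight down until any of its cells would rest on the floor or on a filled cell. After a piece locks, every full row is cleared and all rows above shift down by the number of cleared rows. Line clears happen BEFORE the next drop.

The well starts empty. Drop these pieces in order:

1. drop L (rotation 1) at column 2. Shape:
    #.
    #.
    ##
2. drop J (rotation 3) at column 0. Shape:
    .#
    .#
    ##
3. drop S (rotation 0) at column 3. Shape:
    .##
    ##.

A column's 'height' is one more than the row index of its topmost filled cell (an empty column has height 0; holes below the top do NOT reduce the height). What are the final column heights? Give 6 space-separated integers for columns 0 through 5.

Drop 1: L rot1 at col 2 lands with bottom-row=0; cleared 0 line(s) (total 0); column heights now [0 0 3 1 0 0], max=3
Drop 2: J rot3 at col 0 lands with bottom-row=0; cleared 0 line(s) (total 0); column heights now [1 3 3 1 0 0], max=3
Drop 3: S rot0 at col 3 lands with bottom-row=1; cleared 0 line(s) (total 0); column heights now [1 3 3 2 3 3], max=3

Answer: 1 3 3 2 3 3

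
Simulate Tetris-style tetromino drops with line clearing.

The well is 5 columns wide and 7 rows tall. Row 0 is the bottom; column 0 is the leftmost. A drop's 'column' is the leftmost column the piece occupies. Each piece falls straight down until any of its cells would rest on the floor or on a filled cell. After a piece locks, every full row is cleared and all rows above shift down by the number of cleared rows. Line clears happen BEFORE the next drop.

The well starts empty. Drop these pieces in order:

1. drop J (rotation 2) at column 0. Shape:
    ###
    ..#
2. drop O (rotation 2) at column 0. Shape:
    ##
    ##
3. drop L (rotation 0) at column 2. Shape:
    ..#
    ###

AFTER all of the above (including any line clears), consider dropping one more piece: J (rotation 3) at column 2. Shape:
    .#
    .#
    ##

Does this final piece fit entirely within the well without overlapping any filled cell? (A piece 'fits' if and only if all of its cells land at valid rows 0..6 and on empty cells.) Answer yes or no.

Drop 1: J rot2 at col 0 lands with bottom-row=0; cleared 0 line(s) (total 0); column heights now [2 2 2 0 0], max=2
Drop 2: O rot2 at col 0 lands with bottom-row=2; cleared 0 line(s) (total 0); column heights now [4 4 2 0 0], max=4
Drop 3: L rot0 at col 2 lands with bottom-row=2; cleared 1 line(s) (total 1); column heights now [3 3 2 0 3], max=3
Test piece J rot3 at col 2 (width 2): heights before test = [3 3 2 0 3]; fits = True

Answer: yes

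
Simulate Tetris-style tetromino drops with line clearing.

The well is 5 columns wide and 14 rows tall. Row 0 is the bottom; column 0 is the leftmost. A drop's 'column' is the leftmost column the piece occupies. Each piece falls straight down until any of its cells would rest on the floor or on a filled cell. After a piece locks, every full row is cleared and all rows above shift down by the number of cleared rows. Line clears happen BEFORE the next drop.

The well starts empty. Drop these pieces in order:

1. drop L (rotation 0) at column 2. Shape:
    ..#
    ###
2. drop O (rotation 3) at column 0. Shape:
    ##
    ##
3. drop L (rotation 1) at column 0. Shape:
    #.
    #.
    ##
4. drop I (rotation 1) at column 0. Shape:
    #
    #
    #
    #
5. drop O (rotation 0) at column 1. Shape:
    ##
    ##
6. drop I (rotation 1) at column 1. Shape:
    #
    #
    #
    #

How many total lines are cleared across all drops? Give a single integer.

Drop 1: L rot0 at col 2 lands with bottom-row=0; cleared 0 line(s) (total 0); column heights now [0 0 1 1 2], max=2
Drop 2: O rot3 at col 0 lands with bottom-row=0; cleared 1 line(s) (total 1); column heights now [1 1 0 0 1], max=1
Drop 3: L rot1 at col 0 lands with bottom-row=1; cleared 0 line(s) (total 1); column heights now [4 2 0 0 1], max=4
Drop 4: I rot1 at col 0 lands with bottom-row=4; cleared 0 line(s) (total 1); column heights now [8 2 0 0 1], max=8
Drop 5: O rot0 at col 1 lands with bottom-row=2; cleared 0 line(s) (total 1); column heights now [8 4 4 0 1], max=8
Drop 6: I rot1 at col 1 lands with bottom-row=4; cleared 0 line(s) (total 1); column heights now [8 8 4 0 1], max=8

Answer: 1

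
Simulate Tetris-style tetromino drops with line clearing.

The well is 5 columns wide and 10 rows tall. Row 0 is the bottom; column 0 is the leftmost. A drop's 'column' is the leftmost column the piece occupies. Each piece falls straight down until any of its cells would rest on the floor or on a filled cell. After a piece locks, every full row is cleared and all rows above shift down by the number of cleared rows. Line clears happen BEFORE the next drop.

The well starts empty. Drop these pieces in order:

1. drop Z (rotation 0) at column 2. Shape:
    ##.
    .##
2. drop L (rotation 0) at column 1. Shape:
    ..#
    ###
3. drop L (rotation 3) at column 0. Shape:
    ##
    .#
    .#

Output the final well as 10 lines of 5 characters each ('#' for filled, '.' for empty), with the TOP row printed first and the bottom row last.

Answer: .....
.....
.....
.....
##...
.#...
.#.#.
.###.
..##.
...##

Derivation:
Drop 1: Z rot0 at col 2 lands with bottom-row=0; cleared 0 line(s) (total 0); column heights now [0 0 2 2 1], max=2
Drop 2: L rot0 at col 1 lands with bottom-row=2; cleared 0 line(s) (total 0); column heights now [0 3 3 4 1], max=4
Drop 3: L rot3 at col 0 lands with bottom-row=3; cleared 0 line(s) (total 0); column heights now [6 6 3 4 1], max=6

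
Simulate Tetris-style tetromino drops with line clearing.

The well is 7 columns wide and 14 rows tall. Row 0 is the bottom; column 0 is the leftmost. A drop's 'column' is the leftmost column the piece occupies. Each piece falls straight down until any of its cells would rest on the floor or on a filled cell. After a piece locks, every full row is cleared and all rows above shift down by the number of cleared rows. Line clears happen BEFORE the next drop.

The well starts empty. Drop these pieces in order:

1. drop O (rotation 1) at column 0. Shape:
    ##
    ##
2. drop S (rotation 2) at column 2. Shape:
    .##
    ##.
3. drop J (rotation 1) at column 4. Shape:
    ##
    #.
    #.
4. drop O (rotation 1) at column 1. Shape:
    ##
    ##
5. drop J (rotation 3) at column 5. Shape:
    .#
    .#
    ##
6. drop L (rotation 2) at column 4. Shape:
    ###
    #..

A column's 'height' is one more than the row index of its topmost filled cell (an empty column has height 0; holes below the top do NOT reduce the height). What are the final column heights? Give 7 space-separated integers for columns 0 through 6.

Drop 1: O rot1 at col 0 lands with bottom-row=0; cleared 0 line(s) (total 0); column heights now [2 2 0 0 0 0 0], max=2
Drop 2: S rot2 at col 2 lands with bottom-row=0; cleared 0 line(s) (total 0); column heights now [2 2 1 2 2 0 0], max=2
Drop 3: J rot1 at col 4 lands with bottom-row=2; cleared 0 line(s) (total 0); column heights now [2 2 1 2 5 5 0], max=5
Drop 4: O rot1 at col 1 lands with bottom-row=2; cleared 0 line(s) (total 0); column heights now [2 4 4 2 5 5 0], max=5
Drop 5: J rot3 at col 5 lands with bottom-row=5; cleared 0 line(s) (total 0); column heights now [2 4 4 2 5 6 8], max=8
Drop 6: L rot2 at col 4 lands with bottom-row=7; cleared 0 line(s) (total 0); column heights now [2 4 4 2 9 9 9], max=9

Answer: 2 4 4 2 9 9 9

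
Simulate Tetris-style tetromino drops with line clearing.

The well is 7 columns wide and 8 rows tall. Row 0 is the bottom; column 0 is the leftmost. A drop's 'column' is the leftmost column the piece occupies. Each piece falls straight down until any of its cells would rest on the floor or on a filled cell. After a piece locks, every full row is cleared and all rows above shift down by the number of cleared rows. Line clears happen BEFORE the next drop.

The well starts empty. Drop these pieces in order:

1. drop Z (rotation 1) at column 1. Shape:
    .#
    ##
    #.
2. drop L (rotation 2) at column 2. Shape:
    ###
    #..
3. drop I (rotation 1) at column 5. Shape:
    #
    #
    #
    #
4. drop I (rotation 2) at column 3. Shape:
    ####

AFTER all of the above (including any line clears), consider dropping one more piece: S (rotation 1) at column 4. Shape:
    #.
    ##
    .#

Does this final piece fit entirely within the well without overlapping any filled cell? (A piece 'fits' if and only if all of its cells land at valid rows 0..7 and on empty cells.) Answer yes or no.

Answer: no

Derivation:
Drop 1: Z rot1 at col 1 lands with bottom-row=0; cleared 0 line(s) (total 0); column heights now [0 2 3 0 0 0 0], max=3
Drop 2: L rot2 at col 2 lands with bottom-row=3; cleared 0 line(s) (total 0); column heights now [0 2 5 5 5 0 0], max=5
Drop 3: I rot1 at col 5 lands with bottom-row=0; cleared 0 line(s) (total 0); column heights now [0 2 5 5 5 4 0], max=5
Drop 4: I rot2 at col 3 lands with bottom-row=5; cleared 0 line(s) (total 0); column heights now [0 2 5 6 6 6 6], max=6
Test piece S rot1 at col 4 (width 2): heights before test = [0 2 5 6 6 6 6]; fits = False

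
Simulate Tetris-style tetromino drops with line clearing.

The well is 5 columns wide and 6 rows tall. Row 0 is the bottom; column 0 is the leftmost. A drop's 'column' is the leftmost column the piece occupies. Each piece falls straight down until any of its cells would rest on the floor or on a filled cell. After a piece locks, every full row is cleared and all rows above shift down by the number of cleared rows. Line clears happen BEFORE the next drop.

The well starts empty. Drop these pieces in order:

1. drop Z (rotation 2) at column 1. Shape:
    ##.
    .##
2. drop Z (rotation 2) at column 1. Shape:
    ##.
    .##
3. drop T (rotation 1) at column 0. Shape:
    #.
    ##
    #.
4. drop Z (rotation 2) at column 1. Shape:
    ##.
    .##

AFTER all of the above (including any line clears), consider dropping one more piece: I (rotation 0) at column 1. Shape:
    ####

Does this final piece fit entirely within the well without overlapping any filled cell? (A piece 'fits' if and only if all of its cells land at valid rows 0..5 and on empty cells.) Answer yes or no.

Drop 1: Z rot2 at col 1 lands with bottom-row=0; cleared 0 line(s) (total 0); column heights now [0 2 2 1 0], max=2
Drop 2: Z rot2 at col 1 lands with bottom-row=2; cleared 0 line(s) (total 0); column heights now [0 4 4 3 0], max=4
Drop 3: T rot1 at col 0 lands with bottom-row=3; cleared 0 line(s) (total 0); column heights now [6 5 4 3 0], max=6
Drop 4: Z rot2 at col 1 lands with bottom-row=4; cleared 0 line(s) (total 0); column heights now [6 6 6 5 0], max=6
Test piece I rot0 at col 1 (width 4): heights before test = [6 6 6 5 0]; fits = False

Answer: no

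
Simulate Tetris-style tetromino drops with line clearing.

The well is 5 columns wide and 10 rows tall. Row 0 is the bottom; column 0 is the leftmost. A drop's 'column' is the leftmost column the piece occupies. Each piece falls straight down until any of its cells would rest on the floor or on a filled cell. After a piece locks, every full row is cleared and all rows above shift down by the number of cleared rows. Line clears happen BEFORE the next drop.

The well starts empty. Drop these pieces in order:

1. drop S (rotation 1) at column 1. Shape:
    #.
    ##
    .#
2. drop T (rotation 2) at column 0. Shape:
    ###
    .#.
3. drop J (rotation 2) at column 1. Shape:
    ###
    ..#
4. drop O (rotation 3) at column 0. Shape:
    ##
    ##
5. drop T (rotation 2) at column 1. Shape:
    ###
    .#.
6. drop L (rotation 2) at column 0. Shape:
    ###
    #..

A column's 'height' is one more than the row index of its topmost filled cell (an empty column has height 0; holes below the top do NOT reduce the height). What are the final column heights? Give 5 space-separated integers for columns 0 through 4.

Drop 1: S rot1 at col 1 lands with bottom-row=0; cleared 0 line(s) (total 0); column heights now [0 3 2 0 0], max=3
Drop 2: T rot2 at col 0 lands with bottom-row=3; cleared 0 line(s) (total 0); column heights now [5 5 5 0 0], max=5
Drop 3: J rot2 at col 1 lands with bottom-row=4; cleared 0 line(s) (total 0); column heights now [5 6 6 6 0], max=6
Drop 4: O rot3 at col 0 lands with bottom-row=6; cleared 0 line(s) (total 0); column heights now [8 8 6 6 0], max=8
Drop 5: T rot2 at col 1 lands with bottom-row=7; cleared 0 line(s) (total 0); column heights now [8 9 9 9 0], max=9
Drop 6: L rot2 at col 0 lands with bottom-row=8; cleared 0 line(s) (total 0); column heights now [10 10 10 9 0], max=10

Answer: 10 10 10 9 0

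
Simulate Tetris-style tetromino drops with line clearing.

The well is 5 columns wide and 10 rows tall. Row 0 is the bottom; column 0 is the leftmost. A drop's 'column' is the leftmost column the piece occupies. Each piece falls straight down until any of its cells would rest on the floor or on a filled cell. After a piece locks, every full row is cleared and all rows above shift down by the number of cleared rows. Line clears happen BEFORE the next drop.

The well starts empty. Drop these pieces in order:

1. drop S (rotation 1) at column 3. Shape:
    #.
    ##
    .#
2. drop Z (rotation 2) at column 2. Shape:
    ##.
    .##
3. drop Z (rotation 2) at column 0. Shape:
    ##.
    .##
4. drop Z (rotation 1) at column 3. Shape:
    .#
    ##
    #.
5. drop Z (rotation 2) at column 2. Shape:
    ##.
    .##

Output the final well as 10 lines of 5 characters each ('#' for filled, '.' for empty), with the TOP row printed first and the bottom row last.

Drop 1: S rot1 at col 3 lands with bottom-row=0; cleared 0 line(s) (total 0); column heights now [0 0 0 3 2], max=3
Drop 2: Z rot2 at col 2 lands with bottom-row=3; cleared 0 line(s) (total 0); column heights now [0 0 5 5 4], max=5
Drop 3: Z rot2 at col 0 lands with bottom-row=5; cleared 0 line(s) (total 0); column heights now [7 7 6 5 4], max=7
Drop 4: Z rot1 at col 3 lands with bottom-row=5; cleared 0 line(s) (total 0); column heights now [7 7 6 7 8], max=8
Drop 5: Z rot2 at col 2 lands with bottom-row=8; cleared 0 line(s) (total 0); column heights now [7 7 10 10 9], max=10

Answer: ..##.
...##
....#
##.##
.###.
..##.
...##
...#.
...##
....#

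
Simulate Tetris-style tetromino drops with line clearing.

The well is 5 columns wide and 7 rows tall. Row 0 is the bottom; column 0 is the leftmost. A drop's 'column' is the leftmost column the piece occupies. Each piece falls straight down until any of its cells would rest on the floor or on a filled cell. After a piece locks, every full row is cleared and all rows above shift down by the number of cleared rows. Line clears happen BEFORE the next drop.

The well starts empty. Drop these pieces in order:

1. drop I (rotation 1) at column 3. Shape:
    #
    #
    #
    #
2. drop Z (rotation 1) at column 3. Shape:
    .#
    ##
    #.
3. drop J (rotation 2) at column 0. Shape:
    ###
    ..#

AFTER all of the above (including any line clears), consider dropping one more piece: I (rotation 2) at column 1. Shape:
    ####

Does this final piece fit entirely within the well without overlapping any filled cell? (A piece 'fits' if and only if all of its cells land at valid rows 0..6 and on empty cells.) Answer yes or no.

Drop 1: I rot1 at col 3 lands with bottom-row=0; cleared 0 line(s) (total 0); column heights now [0 0 0 4 0], max=4
Drop 2: Z rot1 at col 3 lands with bottom-row=4; cleared 0 line(s) (total 0); column heights now [0 0 0 6 7], max=7
Drop 3: J rot2 at col 0 lands with bottom-row=0; cleared 0 line(s) (total 0); column heights now [2 2 2 6 7], max=7
Test piece I rot2 at col 1 (width 4): heights before test = [2 2 2 6 7]; fits = False

Answer: no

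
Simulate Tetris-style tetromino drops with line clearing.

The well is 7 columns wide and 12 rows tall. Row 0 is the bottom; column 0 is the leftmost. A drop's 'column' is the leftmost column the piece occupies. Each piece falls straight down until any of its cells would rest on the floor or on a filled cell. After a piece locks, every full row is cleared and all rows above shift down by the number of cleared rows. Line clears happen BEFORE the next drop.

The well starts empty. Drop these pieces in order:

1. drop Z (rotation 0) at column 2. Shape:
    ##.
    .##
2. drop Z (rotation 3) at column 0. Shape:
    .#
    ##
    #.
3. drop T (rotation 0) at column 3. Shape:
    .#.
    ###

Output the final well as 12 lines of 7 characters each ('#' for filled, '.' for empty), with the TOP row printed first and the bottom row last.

Answer: .......
.......
.......
.......
.......
.......
.......
.......
....#..
.#.###.
####...
#..##..

Derivation:
Drop 1: Z rot0 at col 2 lands with bottom-row=0; cleared 0 line(s) (total 0); column heights now [0 0 2 2 1 0 0], max=2
Drop 2: Z rot3 at col 0 lands with bottom-row=0; cleared 0 line(s) (total 0); column heights now [2 3 2 2 1 0 0], max=3
Drop 3: T rot0 at col 3 lands with bottom-row=2; cleared 0 line(s) (total 0); column heights now [2 3 2 3 4 3 0], max=4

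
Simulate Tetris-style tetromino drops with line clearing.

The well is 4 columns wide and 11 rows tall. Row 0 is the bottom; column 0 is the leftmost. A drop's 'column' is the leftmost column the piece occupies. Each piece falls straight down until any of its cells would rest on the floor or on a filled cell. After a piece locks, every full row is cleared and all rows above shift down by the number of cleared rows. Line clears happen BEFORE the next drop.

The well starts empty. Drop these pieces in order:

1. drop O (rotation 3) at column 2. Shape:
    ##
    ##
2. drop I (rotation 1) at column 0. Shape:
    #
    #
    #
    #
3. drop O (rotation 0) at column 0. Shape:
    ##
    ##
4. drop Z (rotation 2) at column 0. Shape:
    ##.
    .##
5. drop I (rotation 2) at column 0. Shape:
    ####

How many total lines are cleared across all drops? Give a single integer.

Answer: 1

Derivation:
Drop 1: O rot3 at col 2 lands with bottom-row=0; cleared 0 line(s) (total 0); column heights now [0 0 2 2], max=2
Drop 2: I rot1 at col 0 lands with bottom-row=0; cleared 0 line(s) (total 0); column heights now [4 0 2 2], max=4
Drop 3: O rot0 at col 0 lands with bottom-row=4; cleared 0 line(s) (total 0); column heights now [6 6 2 2], max=6
Drop 4: Z rot2 at col 0 lands with bottom-row=6; cleared 0 line(s) (total 0); column heights now [8 8 7 2], max=8
Drop 5: I rot2 at col 0 lands with bottom-row=8; cleared 1 line(s) (total 1); column heights now [8 8 7 2], max=8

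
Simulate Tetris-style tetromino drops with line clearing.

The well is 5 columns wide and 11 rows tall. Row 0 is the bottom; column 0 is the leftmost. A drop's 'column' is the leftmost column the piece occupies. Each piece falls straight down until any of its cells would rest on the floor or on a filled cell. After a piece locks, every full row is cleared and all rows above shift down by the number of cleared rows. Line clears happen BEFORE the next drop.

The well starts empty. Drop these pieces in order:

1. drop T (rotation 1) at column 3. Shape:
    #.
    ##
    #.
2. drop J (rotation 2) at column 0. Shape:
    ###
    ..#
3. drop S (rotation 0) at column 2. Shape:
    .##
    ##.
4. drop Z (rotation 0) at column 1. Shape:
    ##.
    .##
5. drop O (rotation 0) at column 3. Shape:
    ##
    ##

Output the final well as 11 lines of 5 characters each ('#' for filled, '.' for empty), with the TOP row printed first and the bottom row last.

Answer: .....
.....
.....
.....
...##
.####
..##.
...##
..##.
...#.
..##.

Derivation:
Drop 1: T rot1 at col 3 lands with bottom-row=0; cleared 0 line(s) (total 0); column heights now [0 0 0 3 2], max=3
Drop 2: J rot2 at col 0 lands with bottom-row=0; cleared 1 line(s) (total 1); column heights now [0 0 1 2 0], max=2
Drop 3: S rot0 at col 2 lands with bottom-row=2; cleared 0 line(s) (total 1); column heights now [0 0 3 4 4], max=4
Drop 4: Z rot0 at col 1 lands with bottom-row=4; cleared 0 line(s) (total 1); column heights now [0 6 6 5 4], max=6
Drop 5: O rot0 at col 3 lands with bottom-row=5; cleared 0 line(s) (total 1); column heights now [0 6 6 7 7], max=7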